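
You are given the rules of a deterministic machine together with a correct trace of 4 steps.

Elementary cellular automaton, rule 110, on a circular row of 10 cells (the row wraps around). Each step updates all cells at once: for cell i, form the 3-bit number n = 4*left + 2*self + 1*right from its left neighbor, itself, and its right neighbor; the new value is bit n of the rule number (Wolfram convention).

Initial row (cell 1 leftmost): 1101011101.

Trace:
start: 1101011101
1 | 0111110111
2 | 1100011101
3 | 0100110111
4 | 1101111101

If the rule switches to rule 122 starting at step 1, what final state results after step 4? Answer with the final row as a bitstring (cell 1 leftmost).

1000001101

(re-executing steps 1..4 under rule 122; state before step 1: 1101011101)
1 | 0110110111
2 | 1111111101
3 | 0000000111
4 | 1000001101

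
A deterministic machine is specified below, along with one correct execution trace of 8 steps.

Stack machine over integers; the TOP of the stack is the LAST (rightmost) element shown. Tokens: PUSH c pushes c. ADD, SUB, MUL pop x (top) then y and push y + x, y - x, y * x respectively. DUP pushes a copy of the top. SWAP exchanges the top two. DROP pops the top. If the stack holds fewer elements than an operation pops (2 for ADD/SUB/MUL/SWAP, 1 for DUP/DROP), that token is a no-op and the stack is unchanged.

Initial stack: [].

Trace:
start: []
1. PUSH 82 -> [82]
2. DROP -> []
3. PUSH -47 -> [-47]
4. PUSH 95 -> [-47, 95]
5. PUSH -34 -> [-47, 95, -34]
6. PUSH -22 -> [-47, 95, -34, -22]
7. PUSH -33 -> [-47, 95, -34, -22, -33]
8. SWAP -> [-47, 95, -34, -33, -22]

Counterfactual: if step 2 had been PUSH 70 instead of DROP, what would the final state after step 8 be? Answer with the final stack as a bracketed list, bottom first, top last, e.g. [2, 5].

[82, 70, -47, 95, -34, -33, -22]

(re-executing from step 2 with the substitution; state before step 2: [82])
2. PUSH 70 -> [82, 70]
3. PUSH -47 -> [82, 70, -47]
4. PUSH 95 -> [82, 70, -47, 95]
5. PUSH -34 -> [82, 70, -47, 95, -34]
6. PUSH -22 -> [82, 70, -47, 95, -34, -22]
7. PUSH -33 -> [82, 70, -47, 95, -34, -22, -33]
8. SWAP -> [82, 70, -47, 95, -34, -33, -22]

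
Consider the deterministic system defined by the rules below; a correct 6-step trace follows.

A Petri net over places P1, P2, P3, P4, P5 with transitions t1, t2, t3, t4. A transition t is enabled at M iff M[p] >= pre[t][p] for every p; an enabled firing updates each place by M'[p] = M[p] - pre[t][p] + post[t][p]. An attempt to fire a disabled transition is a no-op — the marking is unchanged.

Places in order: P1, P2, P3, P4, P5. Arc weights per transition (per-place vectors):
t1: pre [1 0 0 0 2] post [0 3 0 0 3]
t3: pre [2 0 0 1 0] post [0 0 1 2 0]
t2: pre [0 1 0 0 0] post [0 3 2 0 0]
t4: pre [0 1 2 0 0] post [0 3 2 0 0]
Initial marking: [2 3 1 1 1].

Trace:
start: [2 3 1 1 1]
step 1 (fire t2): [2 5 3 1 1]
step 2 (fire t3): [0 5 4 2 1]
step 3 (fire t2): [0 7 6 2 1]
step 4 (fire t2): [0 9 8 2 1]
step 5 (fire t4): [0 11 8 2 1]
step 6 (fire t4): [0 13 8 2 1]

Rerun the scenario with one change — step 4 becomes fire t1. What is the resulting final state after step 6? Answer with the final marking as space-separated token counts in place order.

0 11 6 2 1

(re-executing from step 4 with the substitution; state before step 4: [0 7 6 2 1])
step 4 (fire t1): [0 7 6 2 1]
step 5 (fire t4): [0 9 6 2 1]
step 6 (fire t4): [0 11 6 2 1]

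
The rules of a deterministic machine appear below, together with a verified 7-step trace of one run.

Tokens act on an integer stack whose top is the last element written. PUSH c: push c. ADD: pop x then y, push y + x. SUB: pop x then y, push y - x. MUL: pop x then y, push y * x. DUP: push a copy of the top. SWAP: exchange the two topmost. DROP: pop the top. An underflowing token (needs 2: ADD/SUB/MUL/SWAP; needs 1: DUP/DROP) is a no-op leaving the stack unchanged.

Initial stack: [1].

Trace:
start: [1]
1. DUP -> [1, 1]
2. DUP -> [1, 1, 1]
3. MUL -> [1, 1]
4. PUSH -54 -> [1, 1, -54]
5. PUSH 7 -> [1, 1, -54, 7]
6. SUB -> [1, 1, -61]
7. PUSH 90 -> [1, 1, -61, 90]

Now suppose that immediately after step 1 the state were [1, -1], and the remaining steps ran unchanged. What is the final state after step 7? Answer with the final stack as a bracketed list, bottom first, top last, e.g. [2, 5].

[1, 1, -61, 90]

state after step 1 := [1, -1]
2. DUP -> [1, -1, -1]
3. MUL -> [1, 1]
4. PUSH -54 -> [1, 1, -54]
5. PUSH 7 -> [1, 1, -54, 7]
6. SUB -> [1, 1, -61]
7. PUSH 90 -> [1, 1, -61, 90]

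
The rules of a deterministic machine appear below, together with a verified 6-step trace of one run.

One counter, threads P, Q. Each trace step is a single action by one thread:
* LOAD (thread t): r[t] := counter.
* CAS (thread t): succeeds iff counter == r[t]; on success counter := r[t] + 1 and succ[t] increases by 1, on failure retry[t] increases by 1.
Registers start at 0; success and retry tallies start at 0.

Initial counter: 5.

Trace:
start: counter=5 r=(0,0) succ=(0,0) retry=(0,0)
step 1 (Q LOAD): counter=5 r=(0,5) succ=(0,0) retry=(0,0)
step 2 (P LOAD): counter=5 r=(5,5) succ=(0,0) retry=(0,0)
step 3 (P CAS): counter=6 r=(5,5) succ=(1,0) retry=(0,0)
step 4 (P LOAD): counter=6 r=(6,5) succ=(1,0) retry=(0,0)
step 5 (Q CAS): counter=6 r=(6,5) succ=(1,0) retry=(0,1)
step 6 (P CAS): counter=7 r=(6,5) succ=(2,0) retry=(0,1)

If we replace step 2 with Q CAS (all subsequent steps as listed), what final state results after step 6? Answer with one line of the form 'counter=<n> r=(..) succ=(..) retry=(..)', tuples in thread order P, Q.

counter=7 r=(6,5) succ=(1,1) retry=(1,1)

(re-executing from step 2 with the substitution; state before step 2: counter=5 r=(0,5) succ=(0,0) retry=(0,0))
step 2 (Q CAS): counter=6 r=(0,5) succ=(0,1) retry=(0,0)
step 3 (P CAS): counter=6 r=(0,5) succ=(0,1) retry=(1,0)
step 4 (P LOAD): counter=6 r=(6,5) succ=(0,1) retry=(1,0)
step 5 (Q CAS): counter=6 r=(6,5) succ=(0,1) retry=(1,1)
step 6 (P CAS): counter=7 r=(6,5) succ=(1,1) retry=(1,1)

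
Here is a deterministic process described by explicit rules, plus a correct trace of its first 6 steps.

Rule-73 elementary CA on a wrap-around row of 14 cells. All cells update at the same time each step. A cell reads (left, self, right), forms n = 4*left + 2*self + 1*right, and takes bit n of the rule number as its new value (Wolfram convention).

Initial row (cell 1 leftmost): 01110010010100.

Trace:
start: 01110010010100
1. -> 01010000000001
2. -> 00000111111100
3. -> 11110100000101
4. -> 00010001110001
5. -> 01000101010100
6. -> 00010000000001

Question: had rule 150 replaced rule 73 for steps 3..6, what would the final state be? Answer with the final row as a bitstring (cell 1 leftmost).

10111000100011

(re-executing steps 3..6 under rule 150; state before step 3: 00000111111100)
3. -> 00001011111010
4. -> 00011001110011
5. -> 10100110101100
6. -> 10111000100011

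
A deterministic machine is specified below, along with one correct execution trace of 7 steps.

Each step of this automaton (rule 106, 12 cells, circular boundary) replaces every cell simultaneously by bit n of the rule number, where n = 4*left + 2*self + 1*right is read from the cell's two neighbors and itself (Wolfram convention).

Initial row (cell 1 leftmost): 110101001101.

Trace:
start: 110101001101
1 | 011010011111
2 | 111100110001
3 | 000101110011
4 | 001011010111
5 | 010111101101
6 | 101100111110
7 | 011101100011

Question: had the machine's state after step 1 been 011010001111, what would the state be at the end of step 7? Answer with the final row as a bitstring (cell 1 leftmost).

001110010101

state after step 1 := 011010001111
2 | 111100011001
3 | 000100111011
4 | 001001101111
5 | 010011111001
6 | 100110001010
7 | 001110010101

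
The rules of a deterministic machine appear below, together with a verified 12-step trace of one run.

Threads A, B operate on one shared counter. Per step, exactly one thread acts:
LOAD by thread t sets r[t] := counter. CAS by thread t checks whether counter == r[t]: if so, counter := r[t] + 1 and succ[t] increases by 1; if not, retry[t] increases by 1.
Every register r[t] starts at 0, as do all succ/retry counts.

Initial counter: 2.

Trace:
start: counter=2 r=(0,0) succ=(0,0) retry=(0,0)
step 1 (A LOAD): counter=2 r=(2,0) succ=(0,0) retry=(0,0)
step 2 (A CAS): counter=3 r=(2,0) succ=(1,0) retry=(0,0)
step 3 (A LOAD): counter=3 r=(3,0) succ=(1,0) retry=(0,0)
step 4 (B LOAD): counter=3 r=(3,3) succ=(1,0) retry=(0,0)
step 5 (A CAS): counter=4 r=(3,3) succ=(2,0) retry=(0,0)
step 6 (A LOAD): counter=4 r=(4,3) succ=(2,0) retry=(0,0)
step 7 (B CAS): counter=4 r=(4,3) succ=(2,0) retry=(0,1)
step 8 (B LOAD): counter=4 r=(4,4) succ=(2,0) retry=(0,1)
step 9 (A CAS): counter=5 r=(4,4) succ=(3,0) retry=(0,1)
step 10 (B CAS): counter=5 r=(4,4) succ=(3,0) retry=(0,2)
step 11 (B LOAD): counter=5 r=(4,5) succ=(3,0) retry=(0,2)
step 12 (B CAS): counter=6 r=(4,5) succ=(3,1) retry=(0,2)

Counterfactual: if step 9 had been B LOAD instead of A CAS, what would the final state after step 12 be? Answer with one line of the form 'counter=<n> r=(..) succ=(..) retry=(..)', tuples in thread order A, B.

(re-executing from step 9 with the substitution; state before step 9: counter=4 r=(4,4) succ=(2,0) retry=(0,1))
step 9 (B LOAD): counter=4 r=(4,4) succ=(2,0) retry=(0,1)
step 10 (B CAS): counter=5 r=(4,4) succ=(2,1) retry=(0,1)
step 11 (B LOAD): counter=5 r=(4,5) succ=(2,1) retry=(0,1)
step 12 (B CAS): counter=6 r=(4,5) succ=(2,2) retry=(0,1)

counter=6 r=(4,5) succ=(2,2) retry=(0,1)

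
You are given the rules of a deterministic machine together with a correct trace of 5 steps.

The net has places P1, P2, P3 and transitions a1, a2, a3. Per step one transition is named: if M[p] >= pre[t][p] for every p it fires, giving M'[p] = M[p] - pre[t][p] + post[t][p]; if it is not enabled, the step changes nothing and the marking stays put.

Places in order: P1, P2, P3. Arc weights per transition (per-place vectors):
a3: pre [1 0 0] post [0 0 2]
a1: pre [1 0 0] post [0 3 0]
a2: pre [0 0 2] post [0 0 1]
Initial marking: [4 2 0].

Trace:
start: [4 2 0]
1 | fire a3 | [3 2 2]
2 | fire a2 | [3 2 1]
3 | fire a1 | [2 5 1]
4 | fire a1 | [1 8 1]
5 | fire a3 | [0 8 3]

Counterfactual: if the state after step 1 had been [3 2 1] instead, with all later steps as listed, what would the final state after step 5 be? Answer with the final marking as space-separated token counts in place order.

state after step 1 := [3 2 1]
2 | fire a2 | [3 2 1]
3 | fire a1 | [2 5 1]
4 | fire a1 | [1 8 1]
5 | fire a3 | [0 8 3]

0 8 3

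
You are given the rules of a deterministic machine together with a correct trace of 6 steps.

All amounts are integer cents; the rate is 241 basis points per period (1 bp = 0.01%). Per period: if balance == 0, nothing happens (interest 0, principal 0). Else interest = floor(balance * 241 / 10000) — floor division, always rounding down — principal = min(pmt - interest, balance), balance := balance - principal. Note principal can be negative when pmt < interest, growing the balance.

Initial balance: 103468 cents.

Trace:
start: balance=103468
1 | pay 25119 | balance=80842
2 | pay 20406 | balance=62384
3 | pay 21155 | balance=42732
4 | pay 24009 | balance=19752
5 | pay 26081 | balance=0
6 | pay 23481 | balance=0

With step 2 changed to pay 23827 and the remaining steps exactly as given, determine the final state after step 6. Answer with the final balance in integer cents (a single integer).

(re-executing from step 2 with the substitution; state before step 2: balance=80842)
2 | pay 23827 | balance=58963
3 | pay 21155 | balance=39229
4 | pay 24009 | balance=16165
5 | pay 26081 | balance=0
6 | pay 23481 | balance=0

0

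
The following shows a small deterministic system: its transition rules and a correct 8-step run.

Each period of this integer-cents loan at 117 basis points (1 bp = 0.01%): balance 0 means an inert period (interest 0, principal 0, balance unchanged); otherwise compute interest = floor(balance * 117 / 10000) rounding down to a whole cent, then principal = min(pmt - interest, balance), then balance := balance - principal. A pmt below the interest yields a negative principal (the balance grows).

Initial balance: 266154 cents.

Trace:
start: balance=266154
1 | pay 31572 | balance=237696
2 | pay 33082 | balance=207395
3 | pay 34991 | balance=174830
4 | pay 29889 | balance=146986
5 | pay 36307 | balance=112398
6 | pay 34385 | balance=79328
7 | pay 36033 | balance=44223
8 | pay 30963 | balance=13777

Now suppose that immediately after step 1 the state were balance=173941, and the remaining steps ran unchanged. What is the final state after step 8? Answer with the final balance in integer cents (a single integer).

state after step 1 := balance=173941
2 | pay 33082 | balance=142894
3 | pay 34991 | balance=109574
4 | pay 29889 | balance=80967
5 | pay 36307 | balance=45607
6 | pay 34385 | balance=11755
7 | pay 36033 | balance=0
8 | pay 30963 | balance=0

0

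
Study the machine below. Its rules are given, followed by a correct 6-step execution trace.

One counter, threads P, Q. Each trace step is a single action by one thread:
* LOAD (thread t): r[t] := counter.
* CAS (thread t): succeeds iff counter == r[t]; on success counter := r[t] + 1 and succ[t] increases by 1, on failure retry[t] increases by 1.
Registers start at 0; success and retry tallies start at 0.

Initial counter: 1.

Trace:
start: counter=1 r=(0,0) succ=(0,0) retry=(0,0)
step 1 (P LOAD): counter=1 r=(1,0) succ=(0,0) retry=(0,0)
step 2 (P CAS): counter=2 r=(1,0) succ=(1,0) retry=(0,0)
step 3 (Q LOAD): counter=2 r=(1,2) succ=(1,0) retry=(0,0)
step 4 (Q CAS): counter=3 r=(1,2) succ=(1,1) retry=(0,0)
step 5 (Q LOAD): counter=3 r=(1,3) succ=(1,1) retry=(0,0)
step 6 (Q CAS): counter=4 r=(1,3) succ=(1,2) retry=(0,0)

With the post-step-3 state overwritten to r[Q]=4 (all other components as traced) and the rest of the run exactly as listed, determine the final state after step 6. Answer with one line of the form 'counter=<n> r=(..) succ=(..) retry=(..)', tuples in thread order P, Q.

state after step 3 := counter=2 r=(1,4) succ=(1,0) retry=(0,0)
step 4 (Q CAS): counter=2 r=(1,4) succ=(1,0) retry=(0,1)
step 5 (Q LOAD): counter=2 r=(1,2) succ=(1,0) retry=(0,1)
step 6 (Q CAS): counter=3 r=(1,2) succ=(1,1) retry=(0,1)

counter=3 r=(1,2) succ=(1,1) retry=(0,1)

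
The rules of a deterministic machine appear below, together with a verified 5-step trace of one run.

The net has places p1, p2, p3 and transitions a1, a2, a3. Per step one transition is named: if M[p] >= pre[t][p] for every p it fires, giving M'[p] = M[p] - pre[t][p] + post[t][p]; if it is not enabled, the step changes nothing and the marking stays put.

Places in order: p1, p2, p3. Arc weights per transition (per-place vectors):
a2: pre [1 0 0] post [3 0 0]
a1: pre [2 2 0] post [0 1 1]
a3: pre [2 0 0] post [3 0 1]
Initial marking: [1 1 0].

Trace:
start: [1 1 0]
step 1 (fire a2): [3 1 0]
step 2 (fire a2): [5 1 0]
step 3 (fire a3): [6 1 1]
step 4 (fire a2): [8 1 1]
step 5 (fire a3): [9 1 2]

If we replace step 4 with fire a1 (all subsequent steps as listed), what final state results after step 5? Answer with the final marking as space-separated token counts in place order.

7 1 2

(re-executing from step 4 with the substitution; state before step 4: [6 1 1])
step 4 (fire a1): [6 1 1]
step 5 (fire a3): [7 1 2]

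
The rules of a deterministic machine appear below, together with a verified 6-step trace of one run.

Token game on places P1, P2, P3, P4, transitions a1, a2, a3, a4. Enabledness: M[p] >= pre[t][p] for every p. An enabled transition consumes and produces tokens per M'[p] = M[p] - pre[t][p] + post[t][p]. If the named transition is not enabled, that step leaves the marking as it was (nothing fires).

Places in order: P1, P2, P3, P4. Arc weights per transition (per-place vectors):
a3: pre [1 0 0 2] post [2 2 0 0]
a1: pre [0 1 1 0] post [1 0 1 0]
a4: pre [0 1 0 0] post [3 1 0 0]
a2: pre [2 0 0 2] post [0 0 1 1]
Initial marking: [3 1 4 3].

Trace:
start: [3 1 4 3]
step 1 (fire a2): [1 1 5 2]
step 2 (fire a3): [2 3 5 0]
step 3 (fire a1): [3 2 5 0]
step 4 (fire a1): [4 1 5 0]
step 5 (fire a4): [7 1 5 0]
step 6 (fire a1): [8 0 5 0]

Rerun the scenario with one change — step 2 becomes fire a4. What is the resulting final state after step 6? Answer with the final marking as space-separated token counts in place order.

(re-executing from step 2 with the substitution; state before step 2: [1 1 5 2])
step 2 (fire a4): [4 1 5 2]
step 3 (fire a1): [5 0 5 2]
step 4 (fire a1): [5 0 5 2]
step 5 (fire a4): [5 0 5 2]
step 6 (fire a1): [5 0 5 2]

5 0 5 2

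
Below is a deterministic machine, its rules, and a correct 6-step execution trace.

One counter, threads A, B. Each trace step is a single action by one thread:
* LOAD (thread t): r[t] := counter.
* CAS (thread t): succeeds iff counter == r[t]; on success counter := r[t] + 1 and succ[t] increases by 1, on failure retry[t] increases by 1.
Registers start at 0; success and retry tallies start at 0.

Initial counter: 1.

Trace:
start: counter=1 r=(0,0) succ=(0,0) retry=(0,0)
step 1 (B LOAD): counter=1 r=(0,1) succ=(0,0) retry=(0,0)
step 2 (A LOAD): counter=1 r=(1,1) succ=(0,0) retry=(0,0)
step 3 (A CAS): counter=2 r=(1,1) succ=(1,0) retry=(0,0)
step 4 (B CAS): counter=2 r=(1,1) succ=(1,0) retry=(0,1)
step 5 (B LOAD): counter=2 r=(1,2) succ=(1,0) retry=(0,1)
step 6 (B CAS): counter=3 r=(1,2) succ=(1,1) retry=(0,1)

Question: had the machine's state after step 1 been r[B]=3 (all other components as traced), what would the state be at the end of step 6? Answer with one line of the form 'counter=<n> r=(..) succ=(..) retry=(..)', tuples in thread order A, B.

counter=3 r=(1,2) succ=(1,1) retry=(0,1)

state after step 1 := counter=1 r=(0,3) succ=(0,0) retry=(0,0)
step 2 (A LOAD): counter=1 r=(1,3) succ=(0,0) retry=(0,0)
step 3 (A CAS): counter=2 r=(1,3) succ=(1,0) retry=(0,0)
step 4 (B CAS): counter=2 r=(1,3) succ=(1,0) retry=(0,1)
step 5 (B LOAD): counter=2 r=(1,2) succ=(1,0) retry=(0,1)
step 6 (B CAS): counter=3 r=(1,2) succ=(1,1) retry=(0,1)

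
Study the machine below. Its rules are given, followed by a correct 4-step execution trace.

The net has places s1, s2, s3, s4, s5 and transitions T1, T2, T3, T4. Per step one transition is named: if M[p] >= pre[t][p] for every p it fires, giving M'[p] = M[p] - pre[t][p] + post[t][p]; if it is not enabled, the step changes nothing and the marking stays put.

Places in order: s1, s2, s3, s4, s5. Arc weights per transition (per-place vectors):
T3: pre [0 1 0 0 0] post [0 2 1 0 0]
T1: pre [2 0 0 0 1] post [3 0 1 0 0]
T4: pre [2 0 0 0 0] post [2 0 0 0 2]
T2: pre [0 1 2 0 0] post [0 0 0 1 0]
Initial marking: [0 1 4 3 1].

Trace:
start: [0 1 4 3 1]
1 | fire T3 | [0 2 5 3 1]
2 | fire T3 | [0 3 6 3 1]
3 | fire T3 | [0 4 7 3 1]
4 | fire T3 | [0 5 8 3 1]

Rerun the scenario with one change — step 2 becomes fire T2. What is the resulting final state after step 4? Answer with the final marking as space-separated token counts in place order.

0 3 5 4 1

(re-executing from step 2 with the substitution; state before step 2: [0 2 5 3 1])
2 | fire T2 | [0 1 3 4 1]
3 | fire T3 | [0 2 4 4 1]
4 | fire T3 | [0 3 5 4 1]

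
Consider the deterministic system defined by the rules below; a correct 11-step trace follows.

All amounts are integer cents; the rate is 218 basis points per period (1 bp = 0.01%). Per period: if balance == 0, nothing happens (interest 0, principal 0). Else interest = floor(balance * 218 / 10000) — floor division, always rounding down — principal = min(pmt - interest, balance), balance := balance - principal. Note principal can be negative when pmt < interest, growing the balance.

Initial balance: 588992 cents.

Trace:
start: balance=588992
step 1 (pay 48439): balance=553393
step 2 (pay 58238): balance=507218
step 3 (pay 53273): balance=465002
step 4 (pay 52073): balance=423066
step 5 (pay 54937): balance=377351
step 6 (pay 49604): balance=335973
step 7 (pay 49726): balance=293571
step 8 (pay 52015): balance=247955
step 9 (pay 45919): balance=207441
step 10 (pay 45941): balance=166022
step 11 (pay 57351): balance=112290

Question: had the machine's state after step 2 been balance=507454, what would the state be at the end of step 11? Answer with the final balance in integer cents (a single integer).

112576

state after step 2 := balance=507454
step 3 (pay 53273): balance=465243
step 4 (pay 52073): balance=423312
step 5 (pay 54937): balance=377603
step 6 (pay 49604): balance=336230
step 7 (pay 49726): balance=293833
step 8 (pay 52015): balance=248223
step 9 (pay 45919): balance=207715
step 10 (pay 45941): balance=166302
step 11 (pay 57351): balance=112576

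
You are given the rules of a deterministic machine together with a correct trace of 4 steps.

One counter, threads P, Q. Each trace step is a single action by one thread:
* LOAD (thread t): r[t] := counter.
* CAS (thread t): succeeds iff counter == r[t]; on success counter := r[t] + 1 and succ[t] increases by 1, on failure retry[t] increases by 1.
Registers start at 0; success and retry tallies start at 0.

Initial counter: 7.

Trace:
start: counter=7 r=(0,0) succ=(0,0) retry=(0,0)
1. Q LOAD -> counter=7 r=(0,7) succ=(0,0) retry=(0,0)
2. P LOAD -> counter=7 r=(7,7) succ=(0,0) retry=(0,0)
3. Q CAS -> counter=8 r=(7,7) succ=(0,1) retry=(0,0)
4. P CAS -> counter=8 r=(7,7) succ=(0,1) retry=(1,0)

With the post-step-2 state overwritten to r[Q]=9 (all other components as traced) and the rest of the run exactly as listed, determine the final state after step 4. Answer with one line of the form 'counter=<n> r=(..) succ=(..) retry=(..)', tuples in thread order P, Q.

counter=8 r=(7,9) succ=(1,0) retry=(0,1)

state after step 2 := counter=7 r=(7,9) succ=(0,0) retry=(0,0)
3. Q CAS -> counter=7 r=(7,9) succ=(0,0) retry=(0,1)
4. P CAS -> counter=8 r=(7,9) succ=(1,0) retry=(0,1)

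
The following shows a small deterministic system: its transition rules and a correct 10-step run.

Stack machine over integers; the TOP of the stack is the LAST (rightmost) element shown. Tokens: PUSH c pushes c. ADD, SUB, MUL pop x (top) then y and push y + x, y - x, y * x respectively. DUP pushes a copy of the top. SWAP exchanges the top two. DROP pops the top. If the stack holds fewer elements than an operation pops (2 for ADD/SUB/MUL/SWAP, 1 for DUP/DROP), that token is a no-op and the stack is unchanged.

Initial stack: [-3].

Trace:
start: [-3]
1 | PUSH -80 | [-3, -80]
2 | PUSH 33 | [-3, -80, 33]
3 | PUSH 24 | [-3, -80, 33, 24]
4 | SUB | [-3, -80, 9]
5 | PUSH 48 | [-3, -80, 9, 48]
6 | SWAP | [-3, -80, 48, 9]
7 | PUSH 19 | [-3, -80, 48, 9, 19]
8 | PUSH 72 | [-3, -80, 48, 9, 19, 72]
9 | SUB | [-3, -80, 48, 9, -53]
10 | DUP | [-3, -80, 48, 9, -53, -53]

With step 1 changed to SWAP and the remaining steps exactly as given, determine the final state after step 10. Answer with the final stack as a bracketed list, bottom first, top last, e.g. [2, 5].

(re-executing from step 1 with the substitution; state before step 1: [-3])
1 | SWAP | [-3]
2 | PUSH 33 | [-3, 33]
3 | PUSH 24 | [-3, 33, 24]
4 | SUB | [-3, 9]
5 | PUSH 48 | [-3, 9, 48]
6 | SWAP | [-3, 48, 9]
7 | PUSH 19 | [-3, 48, 9, 19]
8 | PUSH 72 | [-3, 48, 9, 19, 72]
9 | SUB | [-3, 48, 9, -53]
10 | DUP | [-3, 48, 9, -53, -53]

[-3, 48, 9, -53, -53]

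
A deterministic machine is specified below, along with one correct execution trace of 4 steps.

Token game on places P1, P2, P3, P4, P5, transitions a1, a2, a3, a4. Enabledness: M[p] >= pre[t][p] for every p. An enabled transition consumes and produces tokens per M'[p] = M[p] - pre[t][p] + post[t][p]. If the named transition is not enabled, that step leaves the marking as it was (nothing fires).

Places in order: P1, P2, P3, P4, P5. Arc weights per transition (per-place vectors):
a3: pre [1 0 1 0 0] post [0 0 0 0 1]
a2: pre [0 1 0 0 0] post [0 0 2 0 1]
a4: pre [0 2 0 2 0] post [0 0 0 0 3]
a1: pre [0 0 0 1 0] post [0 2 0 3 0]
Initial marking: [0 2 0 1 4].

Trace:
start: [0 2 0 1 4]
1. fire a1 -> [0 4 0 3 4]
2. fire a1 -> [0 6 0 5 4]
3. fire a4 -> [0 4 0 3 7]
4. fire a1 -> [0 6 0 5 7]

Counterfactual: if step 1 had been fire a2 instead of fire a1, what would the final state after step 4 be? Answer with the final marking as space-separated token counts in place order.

0 3 2 3 8

(re-executing from step 1 with the substitution; state before step 1: [0 2 0 1 4])
1. fire a2 -> [0 1 2 1 5]
2. fire a1 -> [0 3 2 3 5]
3. fire a4 -> [0 1 2 1 8]
4. fire a1 -> [0 3 2 3 8]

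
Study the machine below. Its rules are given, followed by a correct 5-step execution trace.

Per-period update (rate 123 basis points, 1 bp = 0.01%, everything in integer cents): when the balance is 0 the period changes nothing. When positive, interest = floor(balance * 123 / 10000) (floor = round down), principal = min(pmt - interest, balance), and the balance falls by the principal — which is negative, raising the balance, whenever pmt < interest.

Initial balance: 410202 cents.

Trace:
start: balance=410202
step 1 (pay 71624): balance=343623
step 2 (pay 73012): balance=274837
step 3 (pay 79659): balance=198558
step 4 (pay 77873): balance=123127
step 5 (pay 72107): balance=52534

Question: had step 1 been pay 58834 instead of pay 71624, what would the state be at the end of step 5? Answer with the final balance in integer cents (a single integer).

(re-executing from step 1 with the substitution; state before step 1: balance=410202)
step 1 (pay 58834): balance=356413
step 2 (pay 73012): balance=287784
step 3 (pay 79659): balance=211664
step 4 (pay 77873): balance=136394
step 5 (pay 72107): balance=65964

65964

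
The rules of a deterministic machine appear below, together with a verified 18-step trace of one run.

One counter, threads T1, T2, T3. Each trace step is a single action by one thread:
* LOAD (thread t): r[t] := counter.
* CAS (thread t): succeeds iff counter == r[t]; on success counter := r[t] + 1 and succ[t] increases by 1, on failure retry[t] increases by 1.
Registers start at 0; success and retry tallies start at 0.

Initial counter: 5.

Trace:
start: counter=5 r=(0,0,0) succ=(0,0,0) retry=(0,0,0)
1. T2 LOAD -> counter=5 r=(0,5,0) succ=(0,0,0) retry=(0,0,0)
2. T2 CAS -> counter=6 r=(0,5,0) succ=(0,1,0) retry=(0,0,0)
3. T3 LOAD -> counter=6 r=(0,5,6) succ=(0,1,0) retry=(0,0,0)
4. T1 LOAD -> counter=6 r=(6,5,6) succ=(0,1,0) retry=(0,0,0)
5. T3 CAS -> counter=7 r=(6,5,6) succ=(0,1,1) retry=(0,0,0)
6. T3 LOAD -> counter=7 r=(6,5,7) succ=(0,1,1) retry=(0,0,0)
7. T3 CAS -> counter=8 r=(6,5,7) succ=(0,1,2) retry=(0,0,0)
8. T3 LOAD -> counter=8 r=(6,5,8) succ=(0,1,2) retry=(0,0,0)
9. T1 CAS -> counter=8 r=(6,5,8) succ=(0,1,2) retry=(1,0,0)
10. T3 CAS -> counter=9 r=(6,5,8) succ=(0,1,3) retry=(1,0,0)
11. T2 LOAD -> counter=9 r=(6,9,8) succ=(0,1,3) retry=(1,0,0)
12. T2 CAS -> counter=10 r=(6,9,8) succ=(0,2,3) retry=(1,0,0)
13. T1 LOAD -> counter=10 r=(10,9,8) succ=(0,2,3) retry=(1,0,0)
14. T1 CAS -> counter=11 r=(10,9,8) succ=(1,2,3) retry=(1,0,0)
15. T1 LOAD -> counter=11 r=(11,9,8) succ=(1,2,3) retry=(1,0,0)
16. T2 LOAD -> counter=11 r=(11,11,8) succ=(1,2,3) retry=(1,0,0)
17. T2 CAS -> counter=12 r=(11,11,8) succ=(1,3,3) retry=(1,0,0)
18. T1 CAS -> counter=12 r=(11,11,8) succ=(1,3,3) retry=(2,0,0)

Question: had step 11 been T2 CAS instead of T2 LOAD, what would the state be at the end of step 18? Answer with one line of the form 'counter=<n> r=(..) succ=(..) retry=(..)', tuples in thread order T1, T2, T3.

(re-executing from step 11 with the substitution; state before step 11: counter=9 r=(6,5,8) succ=(0,1,3) retry=(1,0,0))
11. T2 CAS -> counter=9 r=(6,5,8) succ=(0,1,3) retry=(1,1,0)
12. T2 CAS -> counter=9 r=(6,5,8) succ=(0,1,3) retry=(1,2,0)
13. T1 LOAD -> counter=9 r=(9,5,8) succ=(0,1,3) retry=(1,2,0)
14. T1 CAS -> counter=10 r=(9,5,8) succ=(1,1,3) retry=(1,2,0)
15. T1 LOAD -> counter=10 r=(10,5,8) succ=(1,1,3) retry=(1,2,0)
16. T2 LOAD -> counter=10 r=(10,10,8) succ=(1,1,3) retry=(1,2,0)
17. T2 CAS -> counter=11 r=(10,10,8) succ=(1,2,3) retry=(1,2,0)
18. T1 CAS -> counter=11 r=(10,10,8) succ=(1,2,3) retry=(2,2,0)

counter=11 r=(10,10,8) succ=(1,2,3) retry=(2,2,0)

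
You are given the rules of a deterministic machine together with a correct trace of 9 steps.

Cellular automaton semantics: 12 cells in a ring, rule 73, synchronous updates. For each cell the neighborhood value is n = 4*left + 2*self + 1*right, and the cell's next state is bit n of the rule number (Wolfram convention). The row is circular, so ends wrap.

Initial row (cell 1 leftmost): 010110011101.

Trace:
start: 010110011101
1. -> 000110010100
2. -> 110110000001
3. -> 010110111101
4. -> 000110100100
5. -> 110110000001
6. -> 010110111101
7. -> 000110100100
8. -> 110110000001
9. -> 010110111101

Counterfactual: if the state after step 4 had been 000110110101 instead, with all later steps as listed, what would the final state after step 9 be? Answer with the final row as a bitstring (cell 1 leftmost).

110110110111

state after step 4 := 000110110101
5. -> 010110110000
6. -> 000110110111
7. -> 010110110101
8. -> 000110110000
9. -> 110110110111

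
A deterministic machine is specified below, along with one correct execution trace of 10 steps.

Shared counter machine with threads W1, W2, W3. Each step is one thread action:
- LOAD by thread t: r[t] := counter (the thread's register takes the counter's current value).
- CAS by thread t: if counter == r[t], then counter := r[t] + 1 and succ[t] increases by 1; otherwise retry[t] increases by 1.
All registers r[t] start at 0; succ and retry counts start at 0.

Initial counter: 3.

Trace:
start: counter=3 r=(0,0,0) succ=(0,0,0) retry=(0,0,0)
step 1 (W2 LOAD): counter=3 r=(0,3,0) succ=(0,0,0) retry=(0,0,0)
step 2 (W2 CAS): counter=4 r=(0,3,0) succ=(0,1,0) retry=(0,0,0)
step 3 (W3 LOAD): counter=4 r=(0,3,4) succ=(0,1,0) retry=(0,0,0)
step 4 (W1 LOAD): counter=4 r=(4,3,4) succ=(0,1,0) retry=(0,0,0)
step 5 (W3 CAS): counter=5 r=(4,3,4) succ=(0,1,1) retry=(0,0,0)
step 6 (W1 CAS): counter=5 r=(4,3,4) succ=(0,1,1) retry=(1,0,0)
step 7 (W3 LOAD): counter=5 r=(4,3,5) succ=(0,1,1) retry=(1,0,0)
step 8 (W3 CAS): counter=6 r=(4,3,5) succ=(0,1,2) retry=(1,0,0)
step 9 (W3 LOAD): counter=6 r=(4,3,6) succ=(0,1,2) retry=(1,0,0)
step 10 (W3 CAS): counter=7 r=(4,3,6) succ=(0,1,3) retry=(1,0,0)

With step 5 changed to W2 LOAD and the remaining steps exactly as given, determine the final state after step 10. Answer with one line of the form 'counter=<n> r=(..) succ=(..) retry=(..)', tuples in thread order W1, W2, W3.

counter=7 r=(4,4,6) succ=(1,1,2) retry=(0,0,0)

(re-executing from step 5 with the substitution; state before step 5: counter=4 r=(4,3,4) succ=(0,1,0) retry=(0,0,0))
step 5 (W2 LOAD): counter=4 r=(4,4,4) succ=(0,1,0) retry=(0,0,0)
step 6 (W1 CAS): counter=5 r=(4,4,4) succ=(1,1,0) retry=(0,0,0)
step 7 (W3 LOAD): counter=5 r=(4,4,5) succ=(1,1,0) retry=(0,0,0)
step 8 (W3 CAS): counter=6 r=(4,4,5) succ=(1,1,1) retry=(0,0,0)
step 9 (W3 LOAD): counter=6 r=(4,4,6) succ=(1,1,1) retry=(0,0,0)
step 10 (W3 CAS): counter=7 r=(4,4,6) succ=(1,1,2) retry=(0,0,0)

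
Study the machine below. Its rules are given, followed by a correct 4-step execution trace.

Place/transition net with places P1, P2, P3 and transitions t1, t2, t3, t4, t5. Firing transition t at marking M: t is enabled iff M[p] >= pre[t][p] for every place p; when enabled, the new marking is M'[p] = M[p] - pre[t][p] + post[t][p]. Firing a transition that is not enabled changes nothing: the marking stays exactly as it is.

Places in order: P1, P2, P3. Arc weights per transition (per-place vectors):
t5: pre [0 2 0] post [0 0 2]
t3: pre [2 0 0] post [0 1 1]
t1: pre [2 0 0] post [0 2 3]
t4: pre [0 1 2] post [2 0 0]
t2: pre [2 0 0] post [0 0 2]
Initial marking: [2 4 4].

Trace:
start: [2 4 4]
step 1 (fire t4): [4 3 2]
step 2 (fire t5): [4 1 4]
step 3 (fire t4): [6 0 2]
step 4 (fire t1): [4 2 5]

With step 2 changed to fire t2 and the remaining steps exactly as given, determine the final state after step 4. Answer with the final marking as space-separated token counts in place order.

(re-executing from step 2 with the substitution; state before step 2: [4 3 2])
step 2 (fire t2): [2 3 4]
step 3 (fire t4): [4 2 2]
step 4 (fire t1): [2 4 5]

2 4 5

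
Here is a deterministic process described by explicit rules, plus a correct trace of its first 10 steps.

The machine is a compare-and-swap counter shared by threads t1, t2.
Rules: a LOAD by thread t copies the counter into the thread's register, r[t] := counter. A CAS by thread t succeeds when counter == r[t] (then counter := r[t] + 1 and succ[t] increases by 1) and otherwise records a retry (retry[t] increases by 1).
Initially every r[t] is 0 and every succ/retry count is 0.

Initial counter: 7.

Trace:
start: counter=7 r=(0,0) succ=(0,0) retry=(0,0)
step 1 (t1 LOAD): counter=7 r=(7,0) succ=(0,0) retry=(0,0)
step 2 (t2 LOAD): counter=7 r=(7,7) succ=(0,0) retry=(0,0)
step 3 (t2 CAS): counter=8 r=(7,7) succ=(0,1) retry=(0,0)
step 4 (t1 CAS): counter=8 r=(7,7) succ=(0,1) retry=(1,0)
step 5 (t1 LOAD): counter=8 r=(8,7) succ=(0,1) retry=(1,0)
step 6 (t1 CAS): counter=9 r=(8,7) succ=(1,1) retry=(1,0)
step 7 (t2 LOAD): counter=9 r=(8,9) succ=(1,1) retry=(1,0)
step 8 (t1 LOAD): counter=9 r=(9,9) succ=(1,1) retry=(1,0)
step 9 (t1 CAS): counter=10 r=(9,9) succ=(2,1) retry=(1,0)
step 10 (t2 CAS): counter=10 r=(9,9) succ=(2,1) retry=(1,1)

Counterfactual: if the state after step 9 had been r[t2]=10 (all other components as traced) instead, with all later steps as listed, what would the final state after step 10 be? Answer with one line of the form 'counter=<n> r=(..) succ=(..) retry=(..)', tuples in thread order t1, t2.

counter=11 r=(9,10) succ=(2,2) retry=(1,0)

state after step 9 := counter=10 r=(9,10) succ=(2,1) retry=(1,0)
step 10 (t2 CAS): counter=11 r=(9,10) succ=(2,2) retry=(1,0)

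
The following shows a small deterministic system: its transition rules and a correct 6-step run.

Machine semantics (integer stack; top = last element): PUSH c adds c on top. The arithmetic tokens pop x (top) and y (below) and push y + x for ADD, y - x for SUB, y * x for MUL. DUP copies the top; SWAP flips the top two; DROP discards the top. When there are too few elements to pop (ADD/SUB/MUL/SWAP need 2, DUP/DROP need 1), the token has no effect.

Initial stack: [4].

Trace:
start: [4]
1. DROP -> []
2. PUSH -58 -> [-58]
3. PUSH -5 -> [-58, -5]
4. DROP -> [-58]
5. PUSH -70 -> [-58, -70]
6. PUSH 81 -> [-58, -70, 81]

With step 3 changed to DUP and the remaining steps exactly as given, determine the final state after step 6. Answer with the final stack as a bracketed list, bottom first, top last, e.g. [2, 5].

[-58, -70, 81]

(re-executing from step 3 with the substitution; state before step 3: [-58])
3. DUP -> [-58, -58]
4. DROP -> [-58]
5. PUSH -70 -> [-58, -70]
6. PUSH 81 -> [-58, -70, 81]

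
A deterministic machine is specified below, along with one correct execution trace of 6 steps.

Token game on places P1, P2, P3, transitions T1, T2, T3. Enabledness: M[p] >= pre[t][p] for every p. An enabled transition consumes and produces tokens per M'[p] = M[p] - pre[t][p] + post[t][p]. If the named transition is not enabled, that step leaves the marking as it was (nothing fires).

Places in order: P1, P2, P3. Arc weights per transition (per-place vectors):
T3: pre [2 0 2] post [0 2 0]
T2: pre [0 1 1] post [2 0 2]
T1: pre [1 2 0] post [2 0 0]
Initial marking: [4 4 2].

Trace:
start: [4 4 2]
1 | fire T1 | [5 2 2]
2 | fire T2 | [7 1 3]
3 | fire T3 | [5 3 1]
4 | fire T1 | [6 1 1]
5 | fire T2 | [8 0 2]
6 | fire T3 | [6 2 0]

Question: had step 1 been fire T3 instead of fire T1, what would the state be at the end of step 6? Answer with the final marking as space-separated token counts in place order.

(re-executing from step 1 with the substitution; state before step 1: [4 4 2])
1 | fire T3 | [2 6 0]
2 | fire T2 | [2 6 0]
3 | fire T3 | [2 6 0]
4 | fire T1 | [3 4 0]
5 | fire T2 | [3 4 0]
6 | fire T3 | [3 4 0]

3 4 0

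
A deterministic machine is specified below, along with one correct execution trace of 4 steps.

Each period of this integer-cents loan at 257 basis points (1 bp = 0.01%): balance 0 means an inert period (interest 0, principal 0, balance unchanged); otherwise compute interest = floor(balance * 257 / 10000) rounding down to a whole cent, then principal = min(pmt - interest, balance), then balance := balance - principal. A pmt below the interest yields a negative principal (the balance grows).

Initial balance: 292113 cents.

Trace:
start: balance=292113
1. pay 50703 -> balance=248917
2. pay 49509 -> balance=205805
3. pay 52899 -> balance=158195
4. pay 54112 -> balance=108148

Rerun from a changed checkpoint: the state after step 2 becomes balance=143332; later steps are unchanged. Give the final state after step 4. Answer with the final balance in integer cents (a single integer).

42422

state after step 2 := balance=143332
3. pay 52899 -> balance=94116
4. pay 54112 -> balance=42422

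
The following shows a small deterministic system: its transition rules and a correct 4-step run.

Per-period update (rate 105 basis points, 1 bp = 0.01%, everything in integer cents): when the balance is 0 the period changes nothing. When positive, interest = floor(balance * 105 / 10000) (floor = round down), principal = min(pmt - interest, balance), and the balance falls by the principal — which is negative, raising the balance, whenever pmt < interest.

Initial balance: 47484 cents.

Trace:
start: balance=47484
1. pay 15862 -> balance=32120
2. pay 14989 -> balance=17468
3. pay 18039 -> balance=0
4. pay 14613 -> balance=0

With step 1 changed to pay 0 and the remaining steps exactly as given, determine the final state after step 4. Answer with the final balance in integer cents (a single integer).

(re-executing from step 1 with the substitution; state before step 1: balance=47484)
1. pay 0 -> balance=47982
2. pay 14989 -> balance=33496
3. pay 18039 -> balance=15808
4. pay 14613 -> balance=1360

1360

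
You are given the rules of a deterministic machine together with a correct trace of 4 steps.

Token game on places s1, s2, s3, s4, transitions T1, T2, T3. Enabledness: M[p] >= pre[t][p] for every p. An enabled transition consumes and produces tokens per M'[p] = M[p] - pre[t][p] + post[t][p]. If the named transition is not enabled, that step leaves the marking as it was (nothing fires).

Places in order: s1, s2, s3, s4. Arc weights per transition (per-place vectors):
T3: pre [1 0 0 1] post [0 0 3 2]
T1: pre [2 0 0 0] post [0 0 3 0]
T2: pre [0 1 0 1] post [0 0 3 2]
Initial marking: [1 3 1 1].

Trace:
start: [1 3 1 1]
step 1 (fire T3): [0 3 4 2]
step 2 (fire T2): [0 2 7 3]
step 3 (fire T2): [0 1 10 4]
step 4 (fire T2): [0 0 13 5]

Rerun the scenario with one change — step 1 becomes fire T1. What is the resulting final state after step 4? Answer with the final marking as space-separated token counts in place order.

(re-executing from step 1 with the substitution; state before step 1: [1 3 1 1])
step 1 (fire T1): [1 3 1 1]
step 2 (fire T2): [1 2 4 2]
step 3 (fire T2): [1 1 7 3]
step 4 (fire T2): [1 0 10 4]

1 0 10 4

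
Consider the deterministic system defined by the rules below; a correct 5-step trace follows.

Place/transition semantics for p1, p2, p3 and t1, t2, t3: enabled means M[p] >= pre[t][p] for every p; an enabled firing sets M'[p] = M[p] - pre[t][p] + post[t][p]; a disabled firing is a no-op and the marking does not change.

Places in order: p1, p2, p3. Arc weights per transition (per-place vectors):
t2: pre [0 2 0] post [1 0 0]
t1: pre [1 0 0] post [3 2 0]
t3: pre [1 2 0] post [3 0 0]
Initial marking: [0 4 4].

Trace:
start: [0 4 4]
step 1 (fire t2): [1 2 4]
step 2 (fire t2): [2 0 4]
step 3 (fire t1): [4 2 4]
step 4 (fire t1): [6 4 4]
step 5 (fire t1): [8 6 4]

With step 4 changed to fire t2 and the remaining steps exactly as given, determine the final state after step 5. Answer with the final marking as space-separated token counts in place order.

7 2 4

(re-executing from step 4 with the substitution; state before step 4: [4 2 4])
step 4 (fire t2): [5 0 4]
step 5 (fire t1): [7 2 4]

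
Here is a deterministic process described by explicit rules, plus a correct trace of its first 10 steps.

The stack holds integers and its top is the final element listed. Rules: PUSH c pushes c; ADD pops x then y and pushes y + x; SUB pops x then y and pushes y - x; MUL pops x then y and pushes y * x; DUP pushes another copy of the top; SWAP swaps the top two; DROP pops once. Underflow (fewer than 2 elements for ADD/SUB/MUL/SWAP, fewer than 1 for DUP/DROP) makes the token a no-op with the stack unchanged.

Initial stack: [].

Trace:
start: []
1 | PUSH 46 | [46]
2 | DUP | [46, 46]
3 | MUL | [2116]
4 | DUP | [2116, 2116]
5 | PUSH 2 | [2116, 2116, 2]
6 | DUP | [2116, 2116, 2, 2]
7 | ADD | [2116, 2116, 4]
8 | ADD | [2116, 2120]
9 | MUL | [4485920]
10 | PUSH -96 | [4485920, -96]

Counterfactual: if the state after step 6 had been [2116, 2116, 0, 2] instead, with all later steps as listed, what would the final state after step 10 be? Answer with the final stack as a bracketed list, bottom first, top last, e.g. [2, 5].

state after step 6 := [2116, 2116, 0, 2]
7 | ADD | [2116, 2116, 2]
8 | ADD | [2116, 2118]
9 | MUL | [4481688]
10 | PUSH -96 | [4481688, -96]

[4481688, -96]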